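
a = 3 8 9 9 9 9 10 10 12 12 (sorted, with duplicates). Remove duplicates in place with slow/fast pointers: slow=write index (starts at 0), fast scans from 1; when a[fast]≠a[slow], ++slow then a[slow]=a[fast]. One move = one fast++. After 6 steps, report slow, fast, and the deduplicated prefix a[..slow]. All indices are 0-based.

slow=3, fast=7, prefix=[3, 8, 9, 10]

slow=0 fast=1: a[fast]=8≠a[slow]=3 write a[1]=8, slow++,fast++
slow=1 fast=2: a[fast]=9≠a[slow]=8 write a[2]=9, slow++,fast++
slow=2 fast=3: a[fast]=9=a[slow] dup, fast++
slow=2 fast=4: a[fast]=9=a[slow] dup, fast++
slow=2 fast=5: a[fast]=9=a[slow] dup, fast++
slow=2 fast=6: a[fast]=10≠a[slow]=9 write a[3]=10, slow++,fast++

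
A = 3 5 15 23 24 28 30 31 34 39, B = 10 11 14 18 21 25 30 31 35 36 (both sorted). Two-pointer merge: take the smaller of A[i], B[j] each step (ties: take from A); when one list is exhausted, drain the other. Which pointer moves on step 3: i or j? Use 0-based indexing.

j

i=0 j=0: A[i]=3<=B[j]=10 take 3, i++
i=1 j=0: A[i]=5<=B[j]=10 take 5, i++
i=2 j=0: A[i]=15>B[j]=10 take 10, j++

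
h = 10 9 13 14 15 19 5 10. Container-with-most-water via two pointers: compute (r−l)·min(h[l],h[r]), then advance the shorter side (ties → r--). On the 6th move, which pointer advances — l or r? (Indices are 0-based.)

l=0 r=7: min(10,10)*7=70 best=70 *, r--
l=0 r=6: min(10,5)*6=30 best=70, r--
l=0 r=5: min(10,19)*5=50 best=70, l++
l=1 r=5: min(9,19)*4=36 best=70, l++
l=2 r=5: min(13,19)*3=39 best=70, l++
l=3 r=5: min(14,19)*2=28 best=70, l++

l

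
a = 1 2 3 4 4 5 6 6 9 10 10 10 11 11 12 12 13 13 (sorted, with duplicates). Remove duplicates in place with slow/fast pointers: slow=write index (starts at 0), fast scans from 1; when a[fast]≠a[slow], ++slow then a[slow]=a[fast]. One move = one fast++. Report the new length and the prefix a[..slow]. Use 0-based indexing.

(s=0,f=1) a[fast]=2≠a[slow]=1 write a[1]=2 → slow++,fast++
(s=1,f=2) a[fast]=3≠a[slow]=2 write a[2]=3 → slow++,fast++
(s=2,f=3) a[fast]=4≠a[slow]=3 write a[3]=4 → slow++,fast++
(s=3,f=4) a[fast]=4=a[slow] dup → fast++
(s=3,f=5) a[fast]=5≠a[slow]=4 write a[4]=5 → slow++,fast++
(s=4,f=6) a[fast]=6≠a[slow]=5 write a[5]=6 → slow++,fast++
(s=5,f=7) a[fast]=6=a[slow] dup → fast++
(s=5,f=8) a[fast]=9≠a[slow]=6 write a[6]=9 → slow++,fast++
(s=6,f=9) a[fast]=10≠a[slow]=9 write a[7]=10 → slow++,fast++
(s=7,f=10) a[fast]=10=a[slow] dup → fast++
(s=7,f=11) a[fast]=10=a[slow] dup → fast++
(s=7,f=12) a[fast]=11≠a[slow]=10 write a[8]=11 → slow++,fast++
(s=8,f=13) a[fast]=11=a[slow] dup → fast++
(s=8,f=14) a[fast]=12≠a[slow]=11 write a[9]=12 → slow++,fast++
(s=9,f=15) a[fast]=12=a[slow] dup → fast++
(s=9,f=16) a[fast]=13≠a[slow]=12 write a[10]=13 → slow++,fast++
(s=10,f=17) a[fast]=13=a[slow] dup → fast++

length 11; prefix = [1, 2, 3, 4, 5, 6, 9, 10, 11, 12, 13]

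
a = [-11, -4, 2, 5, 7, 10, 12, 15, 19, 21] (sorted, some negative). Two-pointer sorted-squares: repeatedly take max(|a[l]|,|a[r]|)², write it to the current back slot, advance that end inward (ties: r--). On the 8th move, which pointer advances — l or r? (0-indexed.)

l=0 r=9: |-11|<=|21| out[9]=441, r--
l=0 r=8: |-11|<=|19| out[8]=361, r--
l=0 r=7: |-11|<=|15| out[7]=225, r--
l=0 r=6: |-11|<=|12| out[6]=144, r--
l=0 r=5: |-11|>|10| out[5]=121, l++
l=1 r=5: |-4|<=|10| out[4]=100, r--
l=1 r=4: |-4|<=|7| out[3]=49, r--
l=1 r=3: |-4|<=|5| out[2]=25, r--

r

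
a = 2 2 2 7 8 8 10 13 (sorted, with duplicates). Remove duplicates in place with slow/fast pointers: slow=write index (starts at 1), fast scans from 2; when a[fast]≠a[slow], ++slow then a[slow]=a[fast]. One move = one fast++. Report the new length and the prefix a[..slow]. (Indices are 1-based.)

slow=1 fast=2: a[fast]=2=a[slow] dup, fast++
slow=1 fast=3: a[fast]=2=a[slow] dup, fast++
slow=1 fast=4: a[fast]=7≠a[slow]=2 write a[2]=7, slow++,fast++
slow=2 fast=5: a[fast]=8≠a[slow]=7 write a[3]=8, slow++,fast++
slow=3 fast=6: a[fast]=8=a[slow] dup, fast++
slow=3 fast=7: a[fast]=10≠a[slow]=8 write a[4]=10, slow++,fast++
slow=4 fast=8: a[fast]=13≠a[slow]=10 write a[5]=13, slow++,fast++

length 5; prefix = [2, 7, 8, 10, 13]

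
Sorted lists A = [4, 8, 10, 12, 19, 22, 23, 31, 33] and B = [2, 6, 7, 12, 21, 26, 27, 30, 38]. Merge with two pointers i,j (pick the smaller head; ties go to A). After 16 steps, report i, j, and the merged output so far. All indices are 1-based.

i=1 j=1: A[i]=4>B[j]=2 take 2, j++
i=1 j=2: A[i]=4<=B[j]=6 take 4, i++
i=2 j=2: A[i]=8>B[j]=6 take 6, j++
i=2 j=3: A[i]=8>B[j]=7 take 7, j++
i=2 j=4: A[i]=8<=B[j]=12 take 8, i++
i=3 j=4: A[i]=10<=B[j]=12 take 10, i++
i=4 j=4: A[i]=12<=B[j]=12 take 12, i++
i=5 j=4: A[i]=19>B[j]=12 take 12, j++
i=5 j=5: A[i]=19<=B[j]=21 take 19, i++
i=6 j=5: A[i]=22>B[j]=21 take 21, j++
i=6 j=6: A[i]=22<=B[j]=26 take 22, i++
i=7 j=6: A[i]=23<=B[j]=26 take 23, i++
i=8 j=6: A[i]=31>B[j]=26 take 26, j++
i=8 j=7: A[i]=31>B[j]=27 take 27, j++
i=8 j=8: A[i]=31>B[j]=30 take 30, j++
i=8 j=9: A[i]=31<=B[j]=38 take 31, i++

i=9, j=9, merged so far=[2, 4, 6, 7, 8, 10, 12, 12, 19, 21, 22, 23, 26, 27, 30, 31]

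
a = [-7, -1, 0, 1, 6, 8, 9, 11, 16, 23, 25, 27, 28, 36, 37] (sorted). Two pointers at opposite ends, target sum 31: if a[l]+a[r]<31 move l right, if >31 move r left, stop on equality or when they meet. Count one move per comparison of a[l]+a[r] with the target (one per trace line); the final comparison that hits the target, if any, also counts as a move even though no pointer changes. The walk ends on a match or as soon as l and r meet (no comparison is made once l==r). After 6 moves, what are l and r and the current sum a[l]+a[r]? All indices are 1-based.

l=1 r=15: -7+37=30 <31, l++
l=2 r=15: -1+37=36 >31, r--
l=2 r=14: -1+36=35 >31, r--
l=2 r=13: -1+28=27 <31, l++
l=3 r=13: 0+28=28 <31, l++
l=4 r=13: 1+28=29 <31, l++

l=5, r=13, sum=34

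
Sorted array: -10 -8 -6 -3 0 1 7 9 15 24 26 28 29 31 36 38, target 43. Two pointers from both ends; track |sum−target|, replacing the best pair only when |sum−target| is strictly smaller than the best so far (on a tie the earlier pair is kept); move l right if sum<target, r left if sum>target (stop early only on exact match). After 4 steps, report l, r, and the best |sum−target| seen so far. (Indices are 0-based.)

l=0 r=15: -10+38=28 d=15 *, l++
l=1 r=15: -8+38=30 d=13 *, l++
l=2 r=15: -6+38=32 d=11 *, l++
l=3 r=15: -3+38=35 d=8 *, l++

l=4, r=15, best |Δ|=8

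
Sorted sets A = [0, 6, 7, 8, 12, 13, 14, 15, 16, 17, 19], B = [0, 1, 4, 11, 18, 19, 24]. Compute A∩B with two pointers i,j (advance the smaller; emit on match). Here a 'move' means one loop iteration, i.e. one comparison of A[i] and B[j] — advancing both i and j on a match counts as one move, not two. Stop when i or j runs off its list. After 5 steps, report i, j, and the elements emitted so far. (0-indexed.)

i=3, j=3, emitted=[0]

[i=0,j=0] 0==0 emit → i++,j++
[i=1,j=1] 6>1 → j++
[i=1,j=2] 6>4 → j++
[i=1,j=3] 6<11 → i++
[i=2,j=3] 7<11 → i++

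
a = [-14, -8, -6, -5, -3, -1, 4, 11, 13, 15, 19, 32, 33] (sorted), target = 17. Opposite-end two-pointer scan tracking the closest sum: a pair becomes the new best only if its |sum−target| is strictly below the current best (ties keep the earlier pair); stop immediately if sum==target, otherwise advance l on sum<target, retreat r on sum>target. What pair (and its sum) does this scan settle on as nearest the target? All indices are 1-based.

l=1 r=13: -14+33=19 d=2 *, r--
l=1 r=12: -14+32=18 d=1 *, r--
l=1 r=11: -14+19=5 d=12, l++
l=2 r=11: -8+19=11 d=6, l++
l=3 r=11: -6+19=13 d=4, l++
l=4 r=11: -5+19=14 d=3, l++
l=5 r=11: -3+19=16 d=1, l++
l=6 r=11: -1+19=18 d=1, r--
l=6 r=10: -1+15=14 d=3, l++
l=7 r=10: 4+15=19 d=2, r--
l=7 r=9: 4+13=17 d=0 *, stop

pair (4, 13) with sum 17 (|Δ|=0)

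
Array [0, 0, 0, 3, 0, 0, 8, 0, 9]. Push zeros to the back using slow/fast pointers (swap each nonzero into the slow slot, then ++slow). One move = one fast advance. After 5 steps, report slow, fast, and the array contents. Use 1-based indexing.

(s=1,f=1) a[fast]=0 → fast++
(s=1,f=2) a[fast]=0 → fast++
(s=1,f=3) a[fast]=0 → fast++
(s=1,f=4) a[fast]=3≠0 swap→a[1]=3 → slow++,fast++
(s=2,f=5) a[fast]=0 → fast++

slow=2, fast=6, a=[3, 0, 0, 0, 0, 0, 8, 0, 9]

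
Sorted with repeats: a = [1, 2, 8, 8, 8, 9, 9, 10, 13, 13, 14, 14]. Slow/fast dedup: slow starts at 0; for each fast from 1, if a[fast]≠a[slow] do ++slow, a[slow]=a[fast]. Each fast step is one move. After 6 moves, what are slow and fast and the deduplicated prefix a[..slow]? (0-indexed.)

(s=0,f=1) a[fast]=2≠a[slow]=1 write a[1]=2 → slow++,fast++
(s=1,f=2) a[fast]=8≠a[slow]=2 write a[2]=8 → slow++,fast++
(s=2,f=3) a[fast]=8=a[slow] dup → fast++
(s=2,f=4) a[fast]=8=a[slow] dup → fast++
(s=2,f=5) a[fast]=9≠a[slow]=8 write a[3]=9 → slow++,fast++
(s=3,f=6) a[fast]=9=a[slow] dup → fast++

slow=3, fast=7, prefix=[1, 2, 8, 9]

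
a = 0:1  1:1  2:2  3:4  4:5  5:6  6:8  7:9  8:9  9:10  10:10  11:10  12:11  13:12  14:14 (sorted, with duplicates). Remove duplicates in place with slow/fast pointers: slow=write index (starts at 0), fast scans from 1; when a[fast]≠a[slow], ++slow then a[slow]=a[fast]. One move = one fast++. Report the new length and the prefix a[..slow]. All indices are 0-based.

length 11; prefix = [1, 2, 4, 5, 6, 8, 9, 10, 11, 12, 14]

(s=0,f=1) a[fast]=1=a[slow] dup → fast++
(s=0,f=2) a[fast]=2≠a[slow]=1 write a[1]=2 → slow++,fast++
(s=1,f=3) a[fast]=4≠a[slow]=2 write a[2]=4 → slow++,fast++
(s=2,f=4) a[fast]=5≠a[slow]=4 write a[3]=5 → slow++,fast++
(s=3,f=5) a[fast]=6≠a[slow]=5 write a[4]=6 → slow++,fast++
(s=4,f=6) a[fast]=8≠a[slow]=6 write a[5]=8 → slow++,fast++
(s=5,f=7) a[fast]=9≠a[slow]=8 write a[6]=9 → slow++,fast++
(s=6,f=8) a[fast]=9=a[slow] dup → fast++
(s=6,f=9) a[fast]=10≠a[slow]=9 write a[7]=10 → slow++,fast++
(s=7,f=10) a[fast]=10=a[slow] dup → fast++
(s=7,f=11) a[fast]=10=a[slow] dup → fast++
(s=7,f=12) a[fast]=11≠a[slow]=10 write a[8]=11 → slow++,fast++
(s=8,f=13) a[fast]=12≠a[slow]=11 write a[9]=12 → slow++,fast++
(s=9,f=14) a[fast]=14≠a[slow]=12 write a[10]=14 → slow++,fast++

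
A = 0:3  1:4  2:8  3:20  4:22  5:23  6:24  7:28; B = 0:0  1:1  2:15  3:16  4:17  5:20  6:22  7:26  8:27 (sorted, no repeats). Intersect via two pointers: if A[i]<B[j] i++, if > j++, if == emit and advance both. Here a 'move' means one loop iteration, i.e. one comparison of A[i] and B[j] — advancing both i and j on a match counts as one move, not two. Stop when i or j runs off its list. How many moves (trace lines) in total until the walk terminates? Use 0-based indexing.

14 moves

i=0 j=0: 3>0, j++
i=0 j=1: 3>1, j++
i=0 j=2: 3<15, i++
i=1 j=2: 4<15, i++
i=2 j=2: 8<15, i++
i=3 j=2: 20>15, j++
i=3 j=3: 20>16, j++
i=3 j=4: 20>17, j++
i=3 j=5: 20==20 emit, i++,j++
i=4 j=6: 22==22 emit, i++,j++
i=5 j=7: 23<26, i++
i=6 j=7: 24<26, i++
i=7 j=7: 28>26, j++
i=7 j=8: 28>27, j++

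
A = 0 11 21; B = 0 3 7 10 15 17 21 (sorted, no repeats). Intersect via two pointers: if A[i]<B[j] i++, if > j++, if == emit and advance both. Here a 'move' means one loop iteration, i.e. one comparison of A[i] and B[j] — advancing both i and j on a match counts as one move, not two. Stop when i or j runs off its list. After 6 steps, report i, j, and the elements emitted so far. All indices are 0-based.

[i=0,j=0] 0==0 emit → i++,j++
[i=1,j=1] 11>3 → j++
[i=1,j=2] 11>7 → j++
[i=1,j=3] 11>10 → j++
[i=1,j=4] 11<15 → i++
[i=2,j=4] 21>15 → j++

i=2, j=5, emitted=[0]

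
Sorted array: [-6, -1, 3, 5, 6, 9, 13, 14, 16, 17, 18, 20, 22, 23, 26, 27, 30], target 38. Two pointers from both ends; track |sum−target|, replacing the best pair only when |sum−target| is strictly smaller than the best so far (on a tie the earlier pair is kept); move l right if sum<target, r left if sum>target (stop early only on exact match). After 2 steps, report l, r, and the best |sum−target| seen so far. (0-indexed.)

l=2, r=16, best |Δ|=9

[0,16] -6+30=24 d=14 * → l++
[1,16] -1+30=29 d=9 * → l++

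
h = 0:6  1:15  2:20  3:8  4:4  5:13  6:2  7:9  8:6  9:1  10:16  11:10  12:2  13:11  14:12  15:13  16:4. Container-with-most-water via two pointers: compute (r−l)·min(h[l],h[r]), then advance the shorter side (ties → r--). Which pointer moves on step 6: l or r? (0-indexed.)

l=0 r=16: min(6,4)*16=64 best=64 *, r--
l=0 r=15: min(6,13)*15=90 best=90 *, l++
l=1 r=15: min(15,13)*14=182 best=182 *, r--
l=1 r=14: min(15,12)*13=156 best=182, r--
l=1 r=13: min(15,11)*12=132 best=182, r--
l=1 r=12: min(15,2)*11=22 best=182, r--

r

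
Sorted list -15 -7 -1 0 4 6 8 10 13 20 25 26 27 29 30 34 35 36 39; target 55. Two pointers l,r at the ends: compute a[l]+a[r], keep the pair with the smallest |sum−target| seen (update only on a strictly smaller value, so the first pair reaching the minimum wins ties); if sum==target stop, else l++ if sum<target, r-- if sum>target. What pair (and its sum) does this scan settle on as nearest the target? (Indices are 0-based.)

pair (20, 35) with sum 55 (|Δ|=0)

[0,18] -15+39=24 d=31 * → l++
[1,18] -7+39=32 d=23 * → l++
[2,18] -1+39=38 d=17 * → l++
[3,18] 0+39=39 d=16 * → l++
[4,18] 4+39=43 d=12 * → l++
[5,18] 6+39=45 d=10 * → l++
[6,18] 8+39=47 d=8 * → l++
[7,18] 10+39=49 d=6 * → l++
[8,18] 13+39=52 d=3 * → l++
[9,18] 20+39=59 d=4 → r--
[9,17] 20+36=56 d=1 * → r--
[9,16] 20+35=55 d=0 * → stop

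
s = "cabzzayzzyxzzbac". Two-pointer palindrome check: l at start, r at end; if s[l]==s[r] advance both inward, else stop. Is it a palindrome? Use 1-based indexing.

not a palindrome (mismatch at 6,11)

l=1 r=16: 'c'=='c', l++,r--
l=2 r=15: 'a'=='a', l++,r--
l=3 r=14: 'b'=='b', l++,r--
l=4 r=13: 'z'=='z', l++,r--
l=5 r=12: 'z'=='z', l++,r--
l=6 r=11: 'a'!='x', stop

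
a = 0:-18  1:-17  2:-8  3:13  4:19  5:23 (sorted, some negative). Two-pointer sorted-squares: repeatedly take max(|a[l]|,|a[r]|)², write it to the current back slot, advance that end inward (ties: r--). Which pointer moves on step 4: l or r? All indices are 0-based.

l=0 r=5: |-18|<=|23| out[5]=529, r--
l=0 r=4: |-18|<=|19| out[4]=361, r--
l=0 r=3: |-18|>|13| out[3]=324, l++
l=1 r=3: |-17|>|13| out[2]=289, l++

l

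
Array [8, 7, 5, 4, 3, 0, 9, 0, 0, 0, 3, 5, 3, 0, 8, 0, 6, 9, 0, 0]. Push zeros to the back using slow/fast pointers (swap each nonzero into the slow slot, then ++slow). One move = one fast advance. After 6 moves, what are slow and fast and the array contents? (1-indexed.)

slow=6, fast=7, a=[8, 7, 5, 4, 3, 0, 9, 0, 0, 0, 3, 5, 3, 0, 8, 0, 6, 9, 0, 0]

(s=1,f=1) a[fast]=8≠0 swap→a[1]=8 → slow++,fast++
(s=2,f=2) a[fast]=7≠0 swap→a[2]=7 → slow++,fast++
(s=3,f=3) a[fast]=5≠0 swap→a[3]=5 → slow++,fast++
(s=4,f=4) a[fast]=4≠0 swap→a[4]=4 → slow++,fast++
(s=5,f=5) a[fast]=3≠0 swap→a[5]=3 → slow++,fast++
(s=6,f=6) a[fast]=0 → fast++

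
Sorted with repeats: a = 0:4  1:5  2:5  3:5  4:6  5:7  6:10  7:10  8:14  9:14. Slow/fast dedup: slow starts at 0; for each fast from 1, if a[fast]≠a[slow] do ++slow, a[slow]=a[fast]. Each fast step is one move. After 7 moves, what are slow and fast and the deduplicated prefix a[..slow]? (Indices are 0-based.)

slow=4, fast=8, prefix=[4, 5, 6, 7, 10]

slow=0 fast=1: a[fast]=5≠a[slow]=4 write a[1]=5, slow++,fast++
slow=1 fast=2: a[fast]=5=a[slow] dup, fast++
slow=1 fast=3: a[fast]=5=a[slow] dup, fast++
slow=1 fast=4: a[fast]=6≠a[slow]=5 write a[2]=6, slow++,fast++
slow=2 fast=5: a[fast]=7≠a[slow]=6 write a[3]=7, slow++,fast++
slow=3 fast=6: a[fast]=10≠a[slow]=7 write a[4]=10, slow++,fast++
slow=4 fast=7: a[fast]=10=a[slow] dup, fast++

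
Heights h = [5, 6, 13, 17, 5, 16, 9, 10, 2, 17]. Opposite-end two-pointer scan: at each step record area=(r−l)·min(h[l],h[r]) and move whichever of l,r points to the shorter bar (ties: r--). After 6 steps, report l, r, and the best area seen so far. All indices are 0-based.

l=3, r=6, best area=102

l=0 r=9: min(5,17)*9=45 best=45 *, l++
l=1 r=9: min(6,17)*8=48 best=48 *, l++
l=2 r=9: min(13,17)*7=91 best=91 *, l++
l=3 r=9: min(17,17)*6=102 best=102 *, r--
l=3 r=8: min(17,2)*5=10 best=102, r--
l=3 r=7: min(17,10)*4=40 best=102, r--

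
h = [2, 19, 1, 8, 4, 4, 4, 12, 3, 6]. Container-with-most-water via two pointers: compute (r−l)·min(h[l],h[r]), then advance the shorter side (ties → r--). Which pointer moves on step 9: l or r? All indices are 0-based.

r

[0,9] min(2,6)*9=18 best=18 * → l++
[1,9] min(19,6)*8=48 best=48 * → r--
[1,8] min(19,3)*7=21 best=48 → r--
[1,7] min(19,12)*6=72 best=72 * → r--
[1,6] min(19,4)*5=20 best=72 → r--
[1,5] min(19,4)*4=16 best=72 → r--
[1,4] min(19,4)*3=12 best=72 → r--
[1,3] min(19,8)*2=16 best=72 → r--
[1,2] min(19,1)*1=1 best=72 → r--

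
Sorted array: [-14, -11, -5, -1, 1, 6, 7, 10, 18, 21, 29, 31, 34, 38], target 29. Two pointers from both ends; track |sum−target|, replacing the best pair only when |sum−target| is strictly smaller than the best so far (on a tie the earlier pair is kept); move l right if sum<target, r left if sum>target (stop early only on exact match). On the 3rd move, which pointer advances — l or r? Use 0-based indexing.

r

l=0 r=13: -14+38=24 d=5 *, l++
l=1 r=13: -11+38=27 d=2 *, l++
l=2 r=13: -5+38=33 d=4, r--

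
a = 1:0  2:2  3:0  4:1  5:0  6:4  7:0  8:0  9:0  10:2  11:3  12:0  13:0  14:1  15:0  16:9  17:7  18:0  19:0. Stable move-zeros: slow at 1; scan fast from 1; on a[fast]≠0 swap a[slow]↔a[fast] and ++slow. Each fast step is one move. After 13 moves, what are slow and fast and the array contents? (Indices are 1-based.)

slow=6, fast=14, a=[2, 1, 4, 2, 3, 0, 0, 0, 0, 0, 0, 0, 0, 1, 0, 9, 7, 0, 0]

slow=1 fast=1: a[fast]=0, fast++
slow=1 fast=2: a[fast]=2≠0 swap→a[1]=2, slow++,fast++
slow=2 fast=3: a[fast]=0, fast++
slow=2 fast=4: a[fast]=1≠0 swap→a[2]=1, slow++,fast++
slow=3 fast=5: a[fast]=0, fast++
slow=3 fast=6: a[fast]=4≠0 swap→a[3]=4, slow++,fast++
slow=4 fast=7: a[fast]=0, fast++
slow=4 fast=8: a[fast]=0, fast++
slow=4 fast=9: a[fast]=0, fast++
slow=4 fast=10: a[fast]=2≠0 swap→a[4]=2, slow++,fast++
slow=5 fast=11: a[fast]=3≠0 swap→a[5]=3, slow++,fast++
slow=6 fast=12: a[fast]=0, fast++
slow=6 fast=13: a[fast]=0, fast++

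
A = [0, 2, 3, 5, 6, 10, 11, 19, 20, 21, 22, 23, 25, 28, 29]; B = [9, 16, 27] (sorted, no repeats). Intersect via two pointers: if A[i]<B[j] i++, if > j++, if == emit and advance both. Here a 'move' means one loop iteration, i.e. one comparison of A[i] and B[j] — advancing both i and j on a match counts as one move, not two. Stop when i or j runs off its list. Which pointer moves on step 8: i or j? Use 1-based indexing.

[i=1,j=1] 0<9 → i++
[i=2,j=1] 2<9 → i++
[i=3,j=1] 3<9 → i++
[i=4,j=1] 5<9 → i++
[i=5,j=1] 6<9 → i++
[i=6,j=1] 10>9 → j++
[i=6,j=2] 10<16 → i++
[i=7,j=2] 11<16 → i++

i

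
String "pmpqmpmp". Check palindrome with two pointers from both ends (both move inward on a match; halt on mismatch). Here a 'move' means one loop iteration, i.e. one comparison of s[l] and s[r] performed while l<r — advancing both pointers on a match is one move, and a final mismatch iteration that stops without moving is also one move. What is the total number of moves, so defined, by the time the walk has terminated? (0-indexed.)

4 moves

l=0 r=7: 'p'=='p', l++,r--
l=1 r=6: 'm'=='m', l++,r--
l=2 r=5: 'p'=='p', l++,r--
l=3 r=4: 'q'!='m', stop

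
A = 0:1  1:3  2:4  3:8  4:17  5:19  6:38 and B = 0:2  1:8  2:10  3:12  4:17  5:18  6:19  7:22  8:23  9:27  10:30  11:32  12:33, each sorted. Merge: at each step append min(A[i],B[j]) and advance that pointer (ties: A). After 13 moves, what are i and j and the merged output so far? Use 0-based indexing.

[i=0,j=0] A[i]=1<=B[j]=2 take 1 → i++
[i=1,j=0] A[i]=3>B[j]=2 take 2 → j++
[i=1,j=1] A[i]=3<=B[j]=8 take 3 → i++
[i=2,j=1] A[i]=4<=B[j]=8 take 4 → i++
[i=3,j=1] A[i]=8<=B[j]=8 take 8 → i++
[i=4,j=1] A[i]=17>B[j]=8 take 8 → j++
[i=4,j=2] A[i]=17>B[j]=10 take 10 → j++
[i=4,j=3] A[i]=17>B[j]=12 take 12 → j++
[i=4,j=4] A[i]=17<=B[j]=17 take 17 → i++
[i=5,j=4] A[i]=19>B[j]=17 take 17 → j++
[i=5,j=5] A[i]=19>B[j]=18 take 18 → j++
[i=5,j=6] A[i]=19<=B[j]=19 take 19 → i++
[i=6,j=6] A[i]=38>B[j]=19 take 19 → j++

i=6, j=7, merged so far=[1, 2, 3, 4, 8, 8, 10, 12, 17, 17, 18, 19, 19]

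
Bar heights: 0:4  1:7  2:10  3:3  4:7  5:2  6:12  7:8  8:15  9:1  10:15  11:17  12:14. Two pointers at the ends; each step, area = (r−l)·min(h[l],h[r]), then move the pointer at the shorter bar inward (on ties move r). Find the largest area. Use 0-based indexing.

max area = 100

[0,12] min(4,14)*12=48 best=48 * → l++
[1,12] min(7,14)*11=77 best=77 * → l++
[2,12] min(10,14)*10=100 best=100 * → l++
[3,12] min(3,14)*9=27 best=100 → l++
[4,12] min(7,14)*8=56 best=100 → l++
[5,12] min(2,14)*7=14 best=100 → l++
[6,12] min(12,14)*6=72 best=100 → l++
[7,12] min(8,14)*5=40 best=100 → l++
[8,12] min(15,14)*4=56 best=100 → r--
[8,11] min(15,17)*3=45 best=100 → l++
[9,11] min(1,17)*2=2 best=100 → l++
[10,11] min(15,17)*1=15 best=100 → l++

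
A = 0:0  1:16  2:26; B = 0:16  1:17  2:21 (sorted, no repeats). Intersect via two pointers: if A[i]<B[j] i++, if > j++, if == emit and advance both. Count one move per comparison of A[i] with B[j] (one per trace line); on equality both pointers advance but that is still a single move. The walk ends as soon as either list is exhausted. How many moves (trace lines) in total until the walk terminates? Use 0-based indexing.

4 moves

i=0 j=0: 0<16, i++
i=1 j=0: 16==16 emit, i++,j++
i=2 j=1: 26>17, j++
i=2 j=2: 26>21, j++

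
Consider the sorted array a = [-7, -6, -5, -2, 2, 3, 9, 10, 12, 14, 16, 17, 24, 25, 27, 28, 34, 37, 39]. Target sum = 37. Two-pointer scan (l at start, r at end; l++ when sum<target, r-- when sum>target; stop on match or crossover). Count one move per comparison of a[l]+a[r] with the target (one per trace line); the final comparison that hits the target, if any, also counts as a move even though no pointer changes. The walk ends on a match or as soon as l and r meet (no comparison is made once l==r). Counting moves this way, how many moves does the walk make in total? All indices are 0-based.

[0,18] -7+39=32 <37 → l++
[1,18] -6+39=33 <37 → l++
[2,18] -5+39=34 <37 → l++
[3,18] -2+39=37 → found

4 moves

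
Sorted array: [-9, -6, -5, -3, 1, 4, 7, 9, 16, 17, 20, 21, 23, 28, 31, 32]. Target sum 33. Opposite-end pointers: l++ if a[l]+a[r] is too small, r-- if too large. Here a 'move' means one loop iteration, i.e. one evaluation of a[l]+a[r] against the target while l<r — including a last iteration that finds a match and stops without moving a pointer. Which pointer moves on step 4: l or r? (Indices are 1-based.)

l

l=1 r=16: -9+32=23 <33, l++
l=2 r=16: -6+32=26 <33, l++
l=3 r=16: -5+32=27 <33, l++
l=4 r=16: -3+32=29 <33, l++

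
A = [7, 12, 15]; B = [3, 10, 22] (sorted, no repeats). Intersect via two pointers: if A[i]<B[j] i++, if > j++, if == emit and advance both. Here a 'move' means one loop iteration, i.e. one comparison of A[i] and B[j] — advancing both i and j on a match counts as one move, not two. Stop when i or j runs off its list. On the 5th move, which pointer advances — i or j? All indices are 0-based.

[i=0,j=0] 7>3 → j++
[i=0,j=1] 7<10 → i++
[i=1,j=1] 12>10 → j++
[i=1,j=2] 12<22 → i++
[i=2,j=2] 15<22 → i++

i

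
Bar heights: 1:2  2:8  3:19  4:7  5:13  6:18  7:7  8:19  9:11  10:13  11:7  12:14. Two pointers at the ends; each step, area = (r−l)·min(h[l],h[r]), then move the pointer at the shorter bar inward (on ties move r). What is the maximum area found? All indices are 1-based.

l=1 r=12: min(2,14)*11=22 best=22 *, l++
l=2 r=12: min(8,14)*10=80 best=80 *, l++
l=3 r=12: min(19,14)*9=126 best=126 *, r--
l=3 r=11: min(19,7)*8=56 best=126, r--
l=3 r=10: min(19,13)*7=91 best=126, r--
l=3 r=9: min(19,11)*6=66 best=126, r--
l=3 r=8: min(19,19)*5=95 best=126, r--
l=3 r=7: min(19,7)*4=28 best=126, r--
l=3 r=6: min(19,18)*3=54 best=126, r--
l=3 r=5: min(19,13)*2=26 best=126, r--
l=3 r=4: min(19,7)*1=7 best=126, r--

max area = 126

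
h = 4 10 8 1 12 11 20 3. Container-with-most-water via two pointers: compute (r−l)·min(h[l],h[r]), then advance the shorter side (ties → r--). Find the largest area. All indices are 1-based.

l=1 r=8: min(4,3)*7=21 best=21 *, r--
l=1 r=7: min(4,20)*6=24 best=24 *, l++
l=2 r=7: min(10,20)*5=50 best=50 *, l++
l=3 r=7: min(8,20)*4=32 best=50, l++
l=4 r=7: min(1,20)*3=3 best=50, l++
l=5 r=7: min(12,20)*2=24 best=50, l++
l=6 r=7: min(11,20)*1=11 best=50, l++

max area = 50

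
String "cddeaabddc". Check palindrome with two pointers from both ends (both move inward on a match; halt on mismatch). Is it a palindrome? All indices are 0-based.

[0,9] 'c'=='c' → l++,r--
[1,8] 'd'=='d' → l++,r--
[2,7] 'd'=='d' → l++,r--
[3,6] 'e'!='b' → stop

not a palindrome (mismatch at 3,6)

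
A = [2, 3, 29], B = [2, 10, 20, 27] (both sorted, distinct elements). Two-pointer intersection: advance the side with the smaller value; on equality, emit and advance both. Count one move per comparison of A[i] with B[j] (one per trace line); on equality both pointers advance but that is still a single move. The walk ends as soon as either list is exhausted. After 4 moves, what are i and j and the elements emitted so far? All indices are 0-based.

i=2, j=3, emitted=[2]

[i=0,j=0] 2==2 emit → i++,j++
[i=1,j=1] 3<10 → i++
[i=2,j=1] 29>10 → j++
[i=2,j=2] 29>20 → j++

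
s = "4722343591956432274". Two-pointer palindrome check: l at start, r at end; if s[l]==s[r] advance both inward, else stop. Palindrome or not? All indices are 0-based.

not a palindrome (mismatch at 6,12)

[0,18] '4'=='4' → l++,r--
[1,17] '7'=='7' → l++,r--
[2,16] '2'=='2' → l++,r--
[3,15] '2'=='2' → l++,r--
[4,14] '3'=='3' → l++,r--
[5,13] '4'=='4' → l++,r--
[6,12] '3'!='6' → stop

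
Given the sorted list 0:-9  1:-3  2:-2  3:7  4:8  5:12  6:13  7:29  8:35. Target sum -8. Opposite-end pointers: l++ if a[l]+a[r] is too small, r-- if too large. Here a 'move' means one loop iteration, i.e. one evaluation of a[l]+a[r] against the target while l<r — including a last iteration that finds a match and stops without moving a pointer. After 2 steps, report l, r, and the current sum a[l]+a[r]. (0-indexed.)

l=0, r=6, sum=4

l=0 r=8: -9+35=26 >-8, r--
l=0 r=7: -9+29=20 >-8, r--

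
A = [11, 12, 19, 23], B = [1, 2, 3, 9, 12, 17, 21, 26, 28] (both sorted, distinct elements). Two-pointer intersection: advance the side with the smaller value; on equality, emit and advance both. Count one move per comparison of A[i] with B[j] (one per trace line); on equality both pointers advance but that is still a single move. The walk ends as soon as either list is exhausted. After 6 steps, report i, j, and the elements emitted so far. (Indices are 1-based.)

[i=1,j=1] 11>1 → j++
[i=1,j=2] 11>2 → j++
[i=1,j=3] 11>3 → j++
[i=1,j=4] 11>9 → j++
[i=1,j=5] 11<12 → i++
[i=2,j=5] 12==12 emit → i++,j++

i=3, j=6, emitted=[12]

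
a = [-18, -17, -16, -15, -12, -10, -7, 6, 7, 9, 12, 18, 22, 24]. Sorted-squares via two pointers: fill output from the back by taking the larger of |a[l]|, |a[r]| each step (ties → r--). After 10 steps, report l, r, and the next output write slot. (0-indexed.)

[0,13] |-18|<=|24| out[13]=576 → r--
[0,12] |-18|<=|22| out[12]=484 → r--
[0,11] |-18|<=|18| out[11]=324 → r--
[0,10] |-18|>|12| out[10]=324 → l++
[1,10] |-17|>|12| out[9]=289 → l++
[2,10] |-16|>|12| out[8]=256 → l++
[3,10] |-15|>|12| out[7]=225 → l++
[4,10] |-12|<=|12| out[6]=144 → r--
[4,9] |-12|>|9| out[5]=144 → l++
[5,9] |-10|>|9| out[4]=100 → l++

l=6, r=9, next write slot=3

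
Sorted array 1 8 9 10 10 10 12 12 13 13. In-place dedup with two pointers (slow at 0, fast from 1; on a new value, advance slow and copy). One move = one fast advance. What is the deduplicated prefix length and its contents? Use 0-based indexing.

slow=0 fast=1: a[fast]=8≠a[slow]=1 write a[1]=8, slow++,fast++
slow=1 fast=2: a[fast]=9≠a[slow]=8 write a[2]=9, slow++,fast++
slow=2 fast=3: a[fast]=10≠a[slow]=9 write a[3]=10, slow++,fast++
slow=3 fast=4: a[fast]=10=a[slow] dup, fast++
slow=3 fast=5: a[fast]=10=a[slow] dup, fast++
slow=3 fast=6: a[fast]=12≠a[slow]=10 write a[4]=12, slow++,fast++
slow=4 fast=7: a[fast]=12=a[slow] dup, fast++
slow=4 fast=8: a[fast]=13≠a[slow]=12 write a[5]=13, slow++,fast++
slow=5 fast=9: a[fast]=13=a[slow] dup, fast++

length 6; prefix = [1, 8, 9, 10, 12, 13]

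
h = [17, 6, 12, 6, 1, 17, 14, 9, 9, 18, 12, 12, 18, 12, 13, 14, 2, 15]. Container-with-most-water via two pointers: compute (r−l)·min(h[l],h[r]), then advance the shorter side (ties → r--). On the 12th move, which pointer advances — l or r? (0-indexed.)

l

l=0 r=17: min(17,15)*17=255 best=255 *, r--
l=0 r=16: min(17,2)*16=32 best=255, r--
l=0 r=15: min(17,14)*15=210 best=255, r--
l=0 r=14: min(17,13)*14=182 best=255, r--
l=0 r=13: min(17,12)*13=156 best=255, r--
l=0 r=12: min(17,18)*12=204 best=255, l++
l=1 r=12: min(6,18)*11=66 best=255, l++
l=2 r=12: min(12,18)*10=120 best=255, l++
l=3 r=12: min(6,18)*9=54 best=255, l++
l=4 r=12: min(1,18)*8=8 best=255, l++
l=5 r=12: min(17,18)*7=119 best=255, l++
l=6 r=12: min(14,18)*6=84 best=255, l++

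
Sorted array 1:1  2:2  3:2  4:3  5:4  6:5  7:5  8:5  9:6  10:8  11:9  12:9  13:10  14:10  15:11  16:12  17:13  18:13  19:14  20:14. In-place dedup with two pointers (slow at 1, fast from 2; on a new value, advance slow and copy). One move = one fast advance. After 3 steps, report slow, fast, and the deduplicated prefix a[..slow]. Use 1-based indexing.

slow=3, fast=5, prefix=[1, 2, 3]

slow=1 fast=2: a[fast]=2≠a[slow]=1 write a[2]=2, slow++,fast++
slow=2 fast=3: a[fast]=2=a[slow] dup, fast++
slow=2 fast=4: a[fast]=3≠a[slow]=2 write a[3]=3, slow++,fast++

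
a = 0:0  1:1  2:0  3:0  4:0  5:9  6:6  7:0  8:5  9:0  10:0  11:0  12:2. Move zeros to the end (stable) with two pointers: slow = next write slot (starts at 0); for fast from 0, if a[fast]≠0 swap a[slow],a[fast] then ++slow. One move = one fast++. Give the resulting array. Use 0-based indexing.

[1, 9, 6, 5, 2, 0, 0, 0, 0, 0, 0, 0, 0]

(s=0,f=0) a[fast]=0 → fast++
(s=0,f=1) a[fast]=1≠0 swap→a[0]=1 → slow++,fast++
(s=1,f=2) a[fast]=0 → fast++
(s=1,f=3) a[fast]=0 → fast++
(s=1,f=4) a[fast]=0 → fast++
(s=1,f=5) a[fast]=9≠0 swap→a[1]=9 → slow++,fast++
(s=2,f=6) a[fast]=6≠0 swap→a[2]=6 → slow++,fast++
(s=3,f=7) a[fast]=0 → fast++
(s=3,f=8) a[fast]=5≠0 swap→a[3]=5 → slow++,fast++
(s=4,f=9) a[fast]=0 → fast++
(s=4,f=10) a[fast]=0 → fast++
(s=4,f=11) a[fast]=0 → fast++
(s=4,f=12) a[fast]=2≠0 swap→a[4]=2 → slow++,fast++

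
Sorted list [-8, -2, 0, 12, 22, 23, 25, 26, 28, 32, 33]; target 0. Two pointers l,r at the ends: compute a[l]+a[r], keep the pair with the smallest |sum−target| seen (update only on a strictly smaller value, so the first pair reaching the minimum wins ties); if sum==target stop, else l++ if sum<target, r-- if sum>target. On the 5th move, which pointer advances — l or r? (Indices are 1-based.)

[1,11] -8+33=25 d=25 * → r--
[1,10] -8+32=24 d=24 * → r--
[1,9] -8+28=20 d=20 * → r--
[1,8] -8+26=18 d=18 * → r--
[1,7] -8+25=17 d=17 * → r--

r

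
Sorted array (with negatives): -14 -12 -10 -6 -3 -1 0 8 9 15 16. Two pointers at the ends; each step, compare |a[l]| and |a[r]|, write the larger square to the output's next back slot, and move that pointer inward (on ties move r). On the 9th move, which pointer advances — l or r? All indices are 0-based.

l

[0,10] |-14|<=|16| out[10]=256 → r--
[0,9] |-14|<=|15| out[9]=225 → r--
[0,8] |-14|>|9| out[8]=196 → l++
[1,8] |-12|>|9| out[7]=144 → l++
[2,8] |-10|>|9| out[6]=100 → l++
[3,8] |-6|<=|9| out[5]=81 → r--
[3,7] |-6|<=|8| out[4]=64 → r--
[3,6] |-6|>|0| out[3]=36 → l++
[4,6] |-3|>|0| out[2]=9 → l++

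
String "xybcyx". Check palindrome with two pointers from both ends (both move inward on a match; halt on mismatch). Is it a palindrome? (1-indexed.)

not a palindrome (mismatch at 3,4)

[1,6] 'x'=='x' → l++,r--
[2,5] 'y'=='y' → l++,r--
[3,4] 'b'!='c' → stop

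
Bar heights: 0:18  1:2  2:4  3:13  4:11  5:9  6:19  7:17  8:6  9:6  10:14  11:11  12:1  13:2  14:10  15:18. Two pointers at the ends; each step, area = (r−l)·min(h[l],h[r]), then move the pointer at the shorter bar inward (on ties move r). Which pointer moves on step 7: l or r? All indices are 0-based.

l=0 r=15: min(18,18)*15=270 best=270 *, r--
l=0 r=14: min(18,10)*14=140 best=270, r--
l=0 r=13: min(18,2)*13=26 best=270, r--
l=0 r=12: min(18,1)*12=12 best=270, r--
l=0 r=11: min(18,11)*11=121 best=270, r--
l=0 r=10: min(18,14)*10=140 best=270, r--
l=0 r=9: min(18,6)*9=54 best=270, r--

r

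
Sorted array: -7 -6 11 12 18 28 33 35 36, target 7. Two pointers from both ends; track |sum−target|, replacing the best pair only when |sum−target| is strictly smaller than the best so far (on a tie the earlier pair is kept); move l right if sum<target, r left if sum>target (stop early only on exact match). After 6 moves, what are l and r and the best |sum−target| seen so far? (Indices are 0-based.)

[0,8] -7+36=29 d=22 * → r--
[0,7] -7+35=28 d=21 * → r--
[0,6] -7+33=26 d=19 * → r--
[0,5] -7+28=21 d=14 * → r--
[0,4] -7+18=11 d=4 * → r--
[0,3] -7+12=5 d=2 * → l++

l=1, r=3, best |Δ|=2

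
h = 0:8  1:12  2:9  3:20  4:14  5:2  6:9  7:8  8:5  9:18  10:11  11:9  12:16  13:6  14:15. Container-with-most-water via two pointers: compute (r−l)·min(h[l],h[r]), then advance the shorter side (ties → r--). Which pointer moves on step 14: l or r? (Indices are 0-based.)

l=0 r=14: min(8,15)*14=112 best=112 *, l++
l=1 r=14: min(12,15)*13=156 best=156 *, l++
l=2 r=14: min(9,15)*12=108 best=156, l++
l=3 r=14: min(20,15)*11=165 best=165 *, r--
l=3 r=13: min(20,6)*10=60 best=165, r--
l=3 r=12: min(20,16)*9=144 best=165, r--
l=3 r=11: min(20,9)*8=72 best=165, r--
l=3 r=10: min(20,11)*7=77 best=165, r--
l=3 r=9: min(20,18)*6=108 best=165, r--
l=3 r=8: min(20,5)*5=25 best=165, r--
l=3 r=7: min(20,8)*4=32 best=165, r--
l=3 r=6: min(20,9)*3=27 best=165, r--
l=3 r=5: min(20,2)*2=4 best=165, r--
l=3 r=4: min(20,14)*1=14 best=165, r--

r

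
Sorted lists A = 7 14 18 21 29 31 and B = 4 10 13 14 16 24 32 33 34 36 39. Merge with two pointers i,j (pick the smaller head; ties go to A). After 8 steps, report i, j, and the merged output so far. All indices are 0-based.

i=3, j=5, merged so far=[4, 7, 10, 13, 14, 14, 16, 18]

[i=0,j=0] A[i]=7>B[j]=4 take 4 → j++
[i=0,j=1] A[i]=7<=B[j]=10 take 7 → i++
[i=1,j=1] A[i]=14>B[j]=10 take 10 → j++
[i=1,j=2] A[i]=14>B[j]=13 take 13 → j++
[i=1,j=3] A[i]=14<=B[j]=14 take 14 → i++
[i=2,j=3] A[i]=18>B[j]=14 take 14 → j++
[i=2,j=4] A[i]=18>B[j]=16 take 16 → j++
[i=2,j=5] A[i]=18<=B[j]=24 take 18 → i++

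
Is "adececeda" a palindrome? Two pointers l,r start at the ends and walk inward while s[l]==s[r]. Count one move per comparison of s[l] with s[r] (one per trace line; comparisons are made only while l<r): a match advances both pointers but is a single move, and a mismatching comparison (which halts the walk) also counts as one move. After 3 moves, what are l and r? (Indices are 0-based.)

l=3, r=5

[0,8] 'a'=='a' → l++,r--
[1,7] 'd'=='d' → l++,r--
[2,6] 'e'=='e' → l++,r--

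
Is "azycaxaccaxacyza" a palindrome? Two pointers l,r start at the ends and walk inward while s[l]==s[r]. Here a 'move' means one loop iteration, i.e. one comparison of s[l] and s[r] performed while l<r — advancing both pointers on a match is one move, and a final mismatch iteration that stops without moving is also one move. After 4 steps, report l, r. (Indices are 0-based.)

l=4, r=11

l=0 r=15: 'a'=='a', l++,r--
l=1 r=14: 'z'=='z', l++,r--
l=2 r=13: 'y'=='y', l++,r--
l=3 r=12: 'c'=='c', l++,r--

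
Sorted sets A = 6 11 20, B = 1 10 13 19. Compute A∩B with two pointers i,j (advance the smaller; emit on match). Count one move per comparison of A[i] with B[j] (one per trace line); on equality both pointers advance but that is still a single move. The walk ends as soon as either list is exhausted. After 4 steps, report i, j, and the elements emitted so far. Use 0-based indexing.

i=2, j=2, emitted=[]

[i=0,j=0] 6>1 → j++
[i=0,j=1] 6<10 → i++
[i=1,j=1] 11>10 → j++
[i=1,j=2] 11<13 → i++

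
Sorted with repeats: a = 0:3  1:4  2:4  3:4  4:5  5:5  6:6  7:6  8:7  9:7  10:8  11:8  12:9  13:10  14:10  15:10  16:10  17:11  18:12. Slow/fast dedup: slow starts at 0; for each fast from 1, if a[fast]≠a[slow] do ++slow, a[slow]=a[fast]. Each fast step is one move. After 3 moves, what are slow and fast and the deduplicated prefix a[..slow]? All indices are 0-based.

slow=0 fast=1: a[fast]=4≠a[slow]=3 write a[1]=4, slow++,fast++
slow=1 fast=2: a[fast]=4=a[slow] dup, fast++
slow=1 fast=3: a[fast]=4=a[slow] dup, fast++

slow=1, fast=4, prefix=[3, 4]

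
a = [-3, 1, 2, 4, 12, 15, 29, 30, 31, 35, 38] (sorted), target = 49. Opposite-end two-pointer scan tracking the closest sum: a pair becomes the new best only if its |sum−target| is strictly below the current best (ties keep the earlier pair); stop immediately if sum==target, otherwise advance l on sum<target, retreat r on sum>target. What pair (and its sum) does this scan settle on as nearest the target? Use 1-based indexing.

pair (12, 38) with sum 50 (|Δ|=1)

[1,11] -3+38=35 d=14 * → l++
[2,11] 1+38=39 d=10 * → l++
[3,11] 2+38=40 d=9 * → l++
[4,11] 4+38=42 d=7 * → l++
[5,11] 12+38=50 d=1 * → r--
[5,10] 12+35=47 d=2 → l++
[6,10] 15+35=50 d=1 → r--
[6,9] 15+31=46 d=3 → l++
[7,9] 29+31=60 d=11 → r--
[7,8] 29+30=59 d=10 → r--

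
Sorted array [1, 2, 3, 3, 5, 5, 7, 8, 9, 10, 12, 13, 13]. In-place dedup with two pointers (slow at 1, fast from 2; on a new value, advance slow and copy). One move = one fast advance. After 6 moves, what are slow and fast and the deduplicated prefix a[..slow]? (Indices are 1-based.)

slow=5, fast=8, prefix=[1, 2, 3, 5, 7]

(s=1,f=2) a[fast]=2≠a[slow]=1 write a[2]=2 → slow++,fast++
(s=2,f=3) a[fast]=3≠a[slow]=2 write a[3]=3 → slow++,fast++
(s=3,f=4) a[fast]=3=a[slow] dup → fast++
(s=3,f=5) a[fast]=5≠a[slow]=3 write a[4]=5 → slow++,fast++
(s=4,f=6) a[fast]=5=a[slow] dup → fast++
(s=4,f=7) a[fast]=7≠a[slow]=5 write a[5]=7 → slow++,fast++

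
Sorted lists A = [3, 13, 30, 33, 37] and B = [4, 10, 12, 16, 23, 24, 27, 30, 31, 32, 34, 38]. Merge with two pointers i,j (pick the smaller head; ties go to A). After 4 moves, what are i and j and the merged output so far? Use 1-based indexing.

i=2, j=4, merged so far=[3, 4, 10, 12]

[i=1,j=1] A[i]=3<=B[j]=4 take 3 → i++
[i=2,j=1] A[i]=13>B[j]=4 take 4 → j++
[i=2,j=2] A[i]=13>B[j]=10 take 10 → j++
[i=2,j=3] A[i]=13>B[j]=12 take 12 → j++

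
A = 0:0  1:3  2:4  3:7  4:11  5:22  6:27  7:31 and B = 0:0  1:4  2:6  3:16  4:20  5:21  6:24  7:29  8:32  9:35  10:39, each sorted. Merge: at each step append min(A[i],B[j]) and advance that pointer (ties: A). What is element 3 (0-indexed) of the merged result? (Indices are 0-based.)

merged[3] = 4

[i=0,j=0] A[i]=0<=B[j]=0 take 0 → i++
[i=1,j=0] A[i]=3>B[j]=0 take 0 → j++
[i=1,j=1] A[i]=3<=B[j]=4 take 3 → i++
[i=2,j=1] A[i]=4<=B[j]=4 take 4 → i++
[i=3,j=1] A[i]=7>B[j]=4 take 4 → j++
[i=3,j=2] A[i]=7>B[j]=6 take 6 → j++
[i=3,j=3] A[i]=7<=B[j]=16 take 7 → i++
[i=4,j=3] A[i]=11<=B[j]=16 take 11 → i++
[i=5,j=3] A[i]=22>B[j]=16 take 16 → j++
[i=5,j=4] A[i]=22>B[j]=20 take 20 → j++
[i=5,j=5] A[i]=22>B[j]=21 take 21 → j++
[i=5,j=6] A[i]=22<=B[j]=24 take 22 → i++
[i=6,j=6] A[i]=27>B[j]=24 take 24 → j++
[i=6,j=7] A[i]=27<=B[j]=29 take 27 → i++
[i=7,j=7] A[i]=31>B[j]=29 take 29 → j++
[i=7,j=8] A[i]=31<=B[j]=32 take 31 → i++
[i=8,j=8] A done, take B[j]=32 → j++
[i=8,j=9] A done, take B[j]=35 → j++
[i=8,j=10] A done, take B[j]=39 → j++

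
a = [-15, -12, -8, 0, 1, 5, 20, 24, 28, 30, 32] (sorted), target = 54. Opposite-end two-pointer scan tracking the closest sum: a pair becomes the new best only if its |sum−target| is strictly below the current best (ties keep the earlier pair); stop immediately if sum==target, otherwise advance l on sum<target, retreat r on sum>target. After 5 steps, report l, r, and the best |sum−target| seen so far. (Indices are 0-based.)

[0,10] -15+32=17 d=37 * → l++
[1,10] -12+32=20 d=34 * → l++
[2,10] -8+32=24 d=30 * → l++
[3,10] 0+32=32 d=22 * → l++
[4,10] 1+32=33 d=21 * → l++

l=5, r=10, best |Δ|=21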